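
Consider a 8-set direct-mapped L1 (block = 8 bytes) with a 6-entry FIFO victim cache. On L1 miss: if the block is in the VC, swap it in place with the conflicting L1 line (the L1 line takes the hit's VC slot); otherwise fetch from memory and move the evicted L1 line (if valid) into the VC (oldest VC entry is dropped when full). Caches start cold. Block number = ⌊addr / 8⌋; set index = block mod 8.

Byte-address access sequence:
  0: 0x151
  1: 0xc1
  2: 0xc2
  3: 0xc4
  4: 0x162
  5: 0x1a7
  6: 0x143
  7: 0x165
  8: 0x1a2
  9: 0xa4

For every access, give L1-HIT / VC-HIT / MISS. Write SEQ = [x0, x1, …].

SEQ = [MISS, MISS, L1-HIT, L1-HIT, MISS, MISS, MISS, VC-HIT, VC-HIT, MISS]

0: 0x151 (blk 42, set 2) → MISS  vc=[]
1: 0xc1 (blk 24, set 0) → MISS  vc=[]
2: 0xc2 (blk 24, set 0) → L1-HIT  vc=[]
3: 0xc4 (blk 24, set 0) → L1-HIT  vc=[]
4: 0x162 (blk 44, set 4) → MISS  vc=[]
5: 0x1a7 (blk 52, set 4) → MISS  vc=[44]
6: 0x143 (blk 40, set 0) → MISS  vc=[44, 24]
7: 0x165 (blk 44, set 4) → VC-HIT  vc=[52, 24]
8: 0x1a2 (blk 52, set 4) → VC-HIT  vc=[44, 24]
9: 0xa4 (blk 20, set 4) → MISS  vc=[44, 24, 52]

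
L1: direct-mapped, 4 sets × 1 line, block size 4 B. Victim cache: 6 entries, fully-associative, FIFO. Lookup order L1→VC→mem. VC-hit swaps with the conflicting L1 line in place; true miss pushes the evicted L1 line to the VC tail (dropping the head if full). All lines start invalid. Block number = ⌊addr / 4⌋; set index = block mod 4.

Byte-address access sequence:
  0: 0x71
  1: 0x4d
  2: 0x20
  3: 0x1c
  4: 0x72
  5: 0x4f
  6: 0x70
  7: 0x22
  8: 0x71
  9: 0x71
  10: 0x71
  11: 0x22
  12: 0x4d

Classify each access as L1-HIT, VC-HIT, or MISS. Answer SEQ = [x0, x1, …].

SEQ = [MISS, MISS, MISS, MISS, VC-HIT, VC-HIT, L1-HIT, VC-HIT, VC-HIT, L1-HIT, L1-HIT, VC-HIT, L1-HIT]

  [0] addr=0x71 blk=28 s=0: MISS | VC []
  [1] addr=0x4d blk=19 s=3: MISS | VC []
  [2] addr=0x20 blk=8 s=0: MISS | VC [28]
  [3] addr=0x1c blk=7 s=3: MISS | VC [28, 19]
  [4] addr=0x72 blk=28 s=0: VC-HIT | VC [8, 19]
  [5] addr=0x4f blk=19 s=3: VC-HIT | VC [8, 7]
  [6] addr=0x70 blk=28 s=0: L1-HIT | VC [8, 7]
  [7] addr=0x22 blk=8 s=0: VC-HIT | VC [28, 7]
  [8] addr=0x71 blk=28 s=0: VC-HIT | VC [8, 7]
  [9] addr=0x71 blk=28 s=0: L1-HIT | VC [8, 7]
  [10] addr=0x71 blk=28 s=0: L1-HIT | VC [8, 7]
  [11] addr=0x22 blk=8 s=0: VC-HIT | VC [28, 7]
  [12] addr=0x4d blk=19 s=3: L1-HIT | VC [28, 7]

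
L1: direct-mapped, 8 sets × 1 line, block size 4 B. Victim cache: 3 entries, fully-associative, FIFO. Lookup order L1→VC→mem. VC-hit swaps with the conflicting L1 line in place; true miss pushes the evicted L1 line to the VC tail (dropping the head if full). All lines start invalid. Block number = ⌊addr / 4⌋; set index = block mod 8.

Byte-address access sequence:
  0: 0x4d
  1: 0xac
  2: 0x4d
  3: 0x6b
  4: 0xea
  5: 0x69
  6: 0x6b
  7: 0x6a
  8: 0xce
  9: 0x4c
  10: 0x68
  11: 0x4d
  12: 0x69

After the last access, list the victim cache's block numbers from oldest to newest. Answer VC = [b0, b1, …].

VC = [43, 58, 51]

  [0] addr=0x4d blk=19 s=3: MISS | VC []
  [1] addr=0xac blk=43 s=3: MISS | VC [19]
  [2] addr=0x4d blk=19 s=3: VC-HIT | VC [43]
  [3] addr=0x6b blk=26 s=2: MISS | VC [43]
  [4] addr=0xea blk=58 s=2: MISS | VC [43, 26]
  [5] addr=0x69 blk=26 s=2: VC-HIT | VC [43, 58]
  [6] addr=0x6b blk=26 s=2: L1-HIT | VC [43, 58]
  [7] addr=0x6a blk=26 s=2: L1-HIT | VC [43, 58]
  [8] addr=0xce blk=51 s=3: MISS | VC [43, 58, 19]
  [9] addr=0x4c blk=19 s=3: VC-HIT | VC [43, 58, 51]
  [10] addr=0x68 blk=26 s=2: L1-HIT | VC [43, 58, 51]
  [11] addr=0x4d blk=19 s=3: L1-HIT | VC [43, 58, 51]
  [12] addr=0x69 blk=26 s=2: L1-HIT | VC [43, 58, 51]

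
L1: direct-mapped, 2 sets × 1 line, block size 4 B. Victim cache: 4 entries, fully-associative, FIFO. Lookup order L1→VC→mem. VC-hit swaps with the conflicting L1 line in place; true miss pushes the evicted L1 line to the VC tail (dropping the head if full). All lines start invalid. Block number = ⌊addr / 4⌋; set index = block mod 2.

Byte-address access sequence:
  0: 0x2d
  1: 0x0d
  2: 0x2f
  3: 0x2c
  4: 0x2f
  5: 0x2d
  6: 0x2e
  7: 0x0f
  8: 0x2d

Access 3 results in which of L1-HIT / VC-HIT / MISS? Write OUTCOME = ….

#0 0x2d→b11/s1 MISS; vc=[]
#1 0xd→b3/s1 MISS; vc=[11]
#2 0x2f→b11/s1 VC-HIT; vc=[3]
#3 0x2c→b11/s1 L1-HIT; vc=[3]
#4 0x2f→b11/s1 L1-HIT; vc=[3]
#5 0x2d→b11/s1 L1-HIT; vc=[3]
#6 0x2e→b11/s1 L1-HIT; vc=[3]
#7 0xf→b3/s1 VC-HIT; vc=[11]
#8 0x2d→b11/s1 VC-HIT; vc=[3]

OUTCOME = L1-HIT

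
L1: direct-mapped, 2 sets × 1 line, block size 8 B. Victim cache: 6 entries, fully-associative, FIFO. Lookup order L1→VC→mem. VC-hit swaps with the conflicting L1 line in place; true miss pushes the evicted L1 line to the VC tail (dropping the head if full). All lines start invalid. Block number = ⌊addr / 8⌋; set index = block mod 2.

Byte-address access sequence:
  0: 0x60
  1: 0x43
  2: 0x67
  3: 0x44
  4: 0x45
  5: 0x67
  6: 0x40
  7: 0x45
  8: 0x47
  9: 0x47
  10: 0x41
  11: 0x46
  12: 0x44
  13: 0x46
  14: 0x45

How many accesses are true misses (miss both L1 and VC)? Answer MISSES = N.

MISSES = 2

#0 0x60→b12/s0 MISS; vc=[]
#1 0x43→b8/s0 MISS; vc=[12]
#2 0x67→b12/s0 VC-HIT; vc=[8]
#3 0x44→b8/s0 VC-HIT; vc=[12]
#4 0x45→b8/s0 L1-HIT; vc=[12]
#5 0x67→b12/s0 VC-HIT; vc=[8]
#6 0x40→b8/s0 VC-HIT; vc=[12]
#7 0x45→b8/s0 L1-HIT; vc=[12]
#8 0x47→b8/s0 L1-HIT; vc=[12]
#9 0x47→b8/s0 L1-HIT; vc=[12]
#10 0x41→b8/s0 L1-HIT; vc=[12]
#11 0x46→b8/s0 L1-HIT; vc=[12]
#12 0x44→b8/s0 L1-HIT; vc=[12]
#13 0x46→b8/s0 L1-HIT; vc=[12]
#14 0x45→b8/s0 L1-HIT; vc=[12]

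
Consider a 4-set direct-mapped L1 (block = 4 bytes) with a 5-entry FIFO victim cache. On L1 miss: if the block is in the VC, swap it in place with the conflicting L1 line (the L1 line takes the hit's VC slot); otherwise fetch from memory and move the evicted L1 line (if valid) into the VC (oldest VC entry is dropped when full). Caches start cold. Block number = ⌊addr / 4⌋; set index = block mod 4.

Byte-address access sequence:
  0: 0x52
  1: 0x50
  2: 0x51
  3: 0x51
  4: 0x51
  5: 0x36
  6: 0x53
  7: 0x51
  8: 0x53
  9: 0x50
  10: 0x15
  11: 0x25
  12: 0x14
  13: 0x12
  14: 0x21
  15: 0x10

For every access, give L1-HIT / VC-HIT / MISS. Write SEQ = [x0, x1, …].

0: 0x52 (blk 20, set 0) → MISS  vc=[]
1: 0x50 (blk 20, set 0) → L1-HIT  vc=[]
2: 0x51 (blk 20, set 0) → L1-HIT  vc=[]
3: 0x51 (blk 20, set 0) → L1-HIT  vc=[]
4: 0x51 (blk 20, set 0) → L1-HIT  vc=[]
5: 0x36 (blk 13, set 1) → MISS  vc=[]
6: 0x53 (blk 20, set 0) → L1-HIT  vc=[]
7: 0x51 (blk 20, set 0) → L1-HIT  vc=[]
8: 0x53 (blk 20, set 0) → L1-HIT  vc=[]
9: 0x50 (blk 20, set 0) → L1-HIT  vc=[]
10: 0x15 (blk 5, set 1) → MISS  vc=[13]
11: 0x25 (blk 9, set 1) → MISS  vc=[13, 5]
12: 0x14 (blk 5, set 1) → VC-HIT  vc=[13, 9]
13: 0x12 (blk 4, set 0) → MISS  vc=[13, 9, 20]
14: 0x21 (blk 8, set 0) → MISS  vc=[13, 9, 20, 4]
15: 0x10 (blk 4, set 0) → VC-HIT  vc=[13, 9, 20, 8]

SEQ = [MISS, L1-HIT, L1-HIT, L1-HIT, L1-HIT, MISS, L1-HIT, L1-HIT, L1-HIT, L1-HIT, MISS, MISS, VC-HIT, MISS, MISS, VC-HIT]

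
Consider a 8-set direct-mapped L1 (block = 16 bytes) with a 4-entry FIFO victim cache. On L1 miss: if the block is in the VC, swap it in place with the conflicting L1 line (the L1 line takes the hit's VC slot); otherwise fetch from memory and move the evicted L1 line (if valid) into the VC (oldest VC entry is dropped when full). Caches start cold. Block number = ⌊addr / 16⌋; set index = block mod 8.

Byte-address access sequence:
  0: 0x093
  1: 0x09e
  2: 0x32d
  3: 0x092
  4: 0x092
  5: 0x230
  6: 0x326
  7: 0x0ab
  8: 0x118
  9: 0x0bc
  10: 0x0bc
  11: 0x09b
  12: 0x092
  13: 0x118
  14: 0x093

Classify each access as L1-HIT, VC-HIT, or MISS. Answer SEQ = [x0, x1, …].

SEQ = [MISS, L1-HIT, MISS, L1-HIT, L1-HIT, MISS, L1-HIT, MISS, MISS, MISS, L1-HIT, VC-HIT, L1-HIT, VC-HIT, VC-HIT]

#0 0x93→b9/s1 MISS; vc=[]
#1 0x9e→b9/s1 L1-HIT; vc=[]
#2 0x32d→b50/s2 MISS; vc=[]
#3 0x92→b9/s1 L1-HIT; vc=[]
#4 0x92→b9/s1 L1-HIT; vc=[]
#5 0x230→b35/s3 MISS; vc=[]
#6 0x326→b50/s2 L1-HIT; vc=[]
#7 0xab→b10/s2 MISS; vc=[50]
#8 0x118→b17/s1 MISS; vc=[50,9]
#9 0xbc→b11/s3 MISS; vc=[50,9,35]
#10 0xbc→b11/s3 L1-HIT; vc=[50,9,35]
#11 0x9b→b9/s1 VC-HIT; vc=[50,17,35]
#12 0x92→b9/s1 L1-HIT; vc=[50,17,35]
#13 0x118→b17/s1 VC-HIT; vc=[50,9,35]
#14 0x93→b9/s1 VC-HIT; vc=[50,17,35]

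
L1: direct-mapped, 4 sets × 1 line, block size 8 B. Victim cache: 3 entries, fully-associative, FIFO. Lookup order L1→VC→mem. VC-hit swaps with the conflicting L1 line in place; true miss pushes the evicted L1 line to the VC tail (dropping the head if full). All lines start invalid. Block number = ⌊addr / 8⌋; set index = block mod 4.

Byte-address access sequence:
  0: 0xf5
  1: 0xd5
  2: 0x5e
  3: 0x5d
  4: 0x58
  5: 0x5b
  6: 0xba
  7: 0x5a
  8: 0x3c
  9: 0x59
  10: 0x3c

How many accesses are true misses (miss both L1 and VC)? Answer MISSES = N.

  [0] addr=0xf5 blk=30 s=2: MISS | VC []
  [1] addr=0xd5 blk=26 s=2: MISS | VC [30]
  [2] addr=0x5e blk=11 s=3: MISS | VC [30]
  [3] addr=0x5d blk=11 s=3: L1-HIT | VC [30]
  [4] addr=0x58 blk=11 s=3: L1-HIT | VC [30]
  [5] addr=0x5b blk=11 s=3: L1-HIT | VC [30]
  [6] addr=0xba blk=23 s=3: MISS | VC [30, 11]
  [7] addr=0x5a blk=11 s=3: VC-HIT | VC [30, 23]
  [8] addr=0x3c blk=7 s=3: MISS | VC [30, 23, 11]
  [9] addr=0x59 blk=11 s=3: VC-HIT | VC [30, 23, 7]
  [10] addr=0x3c blk=7 s=3: VC-HIT | VC [30, 23, 11]

MISSES = 5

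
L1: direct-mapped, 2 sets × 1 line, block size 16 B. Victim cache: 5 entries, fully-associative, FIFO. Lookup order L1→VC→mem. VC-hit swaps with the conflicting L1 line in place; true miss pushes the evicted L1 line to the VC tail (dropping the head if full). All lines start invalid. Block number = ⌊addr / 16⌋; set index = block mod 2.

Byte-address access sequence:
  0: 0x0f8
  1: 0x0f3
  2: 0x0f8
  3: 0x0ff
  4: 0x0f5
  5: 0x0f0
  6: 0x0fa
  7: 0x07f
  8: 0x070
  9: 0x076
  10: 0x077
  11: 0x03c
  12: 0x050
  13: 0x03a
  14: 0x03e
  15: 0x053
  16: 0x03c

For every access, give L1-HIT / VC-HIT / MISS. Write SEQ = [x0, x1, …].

SEQ = [MISS, L1-HIT, L1-HIT, L1-HIT, L1-HIT, L1-HIT, L1-HIT, MISS, L1-HIT, L1-HIT, L1-HIT, MISS, MISS, VC-HIT, L1-HIT, VC-HIT, VC-HIT]

0: 0xf8 (blk 15, set 1) → MISS  vc=[]
1: 0xf3 (blk 15, set 1) → L1-HIT  vc=[]
2: 0xf8 (blk 15, set 1) → L1-HIT  vc=[]
3: 0xff (blk 15, set 1) → L1-HIT  vc=[]
4: 0xf5 (blk 15, set 1) → L1-HIT  vc=[]
5: 0xf0 (blk 15, set 1) → L1-HIT  vc=[]
6: 0xfa (blk 15, set 1) → L1-HIT  vc=[]
7: 0x7f (blk 7, set 1) → MISS  vc=[15]
8: 0x70 (blk 7, set 1) → L1-HIT  vc=[15]
9: 0x76 (blk 7, set 1) → L1-HIT  vc=[15]
10: 0x77 (blk 7, set 1) → L1-HIT  vc=[15]
11: 0x3c (blk 3, set 1) → MISS  vc=[15, 7]
12: 0x50 (blk 5, set 1) → MISS  vc=[15, 7, 3]
13: 0x3a (blk 3, set 1) → VC-HIT  vc=[15, 7, 5]
14: 0x3e (blk 3, set 1) → L1-HIT  vc=[15, 7, 5]
15: 0x53 (blk 5, set 1) → VC-HIT  vc=[15, 7, 3]
16: 0x3c (blk 3, set 1) → VC-HIT  vc=[15, 7, 5]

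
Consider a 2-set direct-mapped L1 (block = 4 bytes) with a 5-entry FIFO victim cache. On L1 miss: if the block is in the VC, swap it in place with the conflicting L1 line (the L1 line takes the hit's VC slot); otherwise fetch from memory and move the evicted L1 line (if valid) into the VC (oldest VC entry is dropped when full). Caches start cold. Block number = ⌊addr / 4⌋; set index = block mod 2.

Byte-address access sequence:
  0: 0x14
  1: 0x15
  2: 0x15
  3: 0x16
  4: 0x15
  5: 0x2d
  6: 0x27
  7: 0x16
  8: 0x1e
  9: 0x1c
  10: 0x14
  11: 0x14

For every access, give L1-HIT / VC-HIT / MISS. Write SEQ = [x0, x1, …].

  [0] addr=0x14 blk=5 s=1: MISS | VC []
  [1] addr=0x15 blk=5 s=1: L1-HIT | VC []
  [2] addr=0x15 blk=5 s=1: L1-HIT | VC []
  [3] addr=0x16 blk=5 s=1: L1-HIT | VC []
  [4] addr=0x15 blk=5 s=1: L1-HIT | VC []
  [5] addr=0x2d blk=11 s=1: MISS | VC [5]
  [6] addr=0x27 blk=9 s=1: MISS | VC [5, 11]
  [7] addr=0x16 blk=5 s=1: VC-HIT | VC [9, 11]
  [8] addr=0x1e blk=7 s=1: MISS | VC [9, 11, 5]
  [9] addr=0x1c blk=7 s=1: L1-HIT | VC [9, 11, 5]
  [10] addr=0x14 blk=5 s=1: VC-HIT | VC [9, 11, 7]
  [11] addr=0x14 blk=5 s=1: L1-HIT | VC [9, 11, 7]

SEQ = [MISS, L1-HIT, L1-HIT, L1-HIT, L1-HIT, MISS, MISS, VC-HIT, MISS, L1-HIT, VC-HIT, L1-HIT]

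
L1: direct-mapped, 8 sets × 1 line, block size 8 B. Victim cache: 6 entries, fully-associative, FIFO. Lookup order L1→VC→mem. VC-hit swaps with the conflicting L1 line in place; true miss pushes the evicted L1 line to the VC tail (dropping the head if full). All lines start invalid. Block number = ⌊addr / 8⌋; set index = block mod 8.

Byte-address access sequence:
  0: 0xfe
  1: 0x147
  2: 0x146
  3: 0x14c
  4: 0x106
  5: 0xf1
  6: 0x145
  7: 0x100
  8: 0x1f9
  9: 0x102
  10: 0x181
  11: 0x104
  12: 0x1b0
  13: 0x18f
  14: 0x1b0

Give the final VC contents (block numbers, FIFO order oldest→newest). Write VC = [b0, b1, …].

0: 0xfe (blk 31, set 7) → MISS  vc=[]
1: 0x147 (blk 40, set 0) → MISS  vc=[]
2: 0x146 (blk 40, set 0) → L1-HIT  vc=[]
3: 0x14c (blk 41, set 1) → MISS  vc=[]
4: 0x106 (blk 32, set 0) → MISS  vc=[40]
5: 0xf1 (blk 30, set 6) → MISS  vc=[40]
6: 0x145 (blk 40, set 0) → VC-HIT  vc=[32]
7: 0x100 (blk 32, set 0) → VC-HIT  vc=[40]
8: 0x1f9 (blk 63, set 7) → MISS  vc=[40, 31]
9: 0x102 (blk 32, set 0) → L1-HIT  vc=[40, 31]
10: 0x181 (blk 48, set 0) → MISS  vc=[40, 31, 32]
11: 0x104 (blk 32, set 0) → VC-HIT  vc=[40, 31, 48]
12: 0x1b0 (blk 54, set 6) → MISS  vc=[40, 31, 48, 30]
13: 0x18f (blk 49, set 1) → MISS  vc=[40, 31, 48, 30, 41]
14: 0x1b0 (blk 54, set 6) → L1-HIT  vc=[40, 31, 48, 30, 41]

VC = [40, 31, 48, 30, 41]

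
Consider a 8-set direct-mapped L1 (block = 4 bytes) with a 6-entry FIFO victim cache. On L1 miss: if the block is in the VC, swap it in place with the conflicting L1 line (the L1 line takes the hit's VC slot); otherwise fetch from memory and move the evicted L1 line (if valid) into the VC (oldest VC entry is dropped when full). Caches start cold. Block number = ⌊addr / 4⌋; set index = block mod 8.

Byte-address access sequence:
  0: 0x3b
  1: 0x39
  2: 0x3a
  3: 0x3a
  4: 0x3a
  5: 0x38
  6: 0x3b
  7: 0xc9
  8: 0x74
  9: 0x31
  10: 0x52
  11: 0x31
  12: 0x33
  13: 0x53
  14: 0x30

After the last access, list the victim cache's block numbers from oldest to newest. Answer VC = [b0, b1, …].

#0 0x3b→b14/s6 MISS; vc=[]
#1 0x39→b14/s6 L1-HIT; vc=[]
#2 0x3a→b14/s6 L1-HIT; vc=[]
#3 0x3a→b14/s6 L1-HIT; vc=[]
#4 0x3a→b14/s6 L1-HIT; vc=[]
#5 0x38→b14/s6 L1-HIT; vc=[]
#6 0x3b→b14/s6 L1-HIT; vc=[]
#7 0xc9→b50/s2 MISS; vc=[]
#8 0x74→b29/s5 MISS; vc=[]
#9 0x31→b12/s4 MISS; vc=[]
#10 0x52→b20/s4 MISS; vc=[12]
#11 0x31→b12/s4 VC-HIT; vc=[20]
#12 0x33→b12/s4 L1-HIT; vc=[20]
#13 0x53→b20/s4 VC-HIT; vc=[12]
#14 0x30→b12/s4 VC-HIT; vc=[20]

VC = [20]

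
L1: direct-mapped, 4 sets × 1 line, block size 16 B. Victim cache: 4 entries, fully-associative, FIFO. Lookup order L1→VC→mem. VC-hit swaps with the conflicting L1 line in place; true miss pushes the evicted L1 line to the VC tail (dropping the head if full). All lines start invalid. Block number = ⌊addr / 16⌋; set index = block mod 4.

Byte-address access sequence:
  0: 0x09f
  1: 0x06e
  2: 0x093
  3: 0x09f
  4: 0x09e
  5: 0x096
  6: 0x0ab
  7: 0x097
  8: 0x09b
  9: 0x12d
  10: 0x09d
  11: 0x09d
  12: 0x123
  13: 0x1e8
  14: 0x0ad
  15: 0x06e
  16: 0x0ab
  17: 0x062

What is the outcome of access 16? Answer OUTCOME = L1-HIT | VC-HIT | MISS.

OUTCOME = VC-HIT

0: 0x9f (blk 9, set 1) → MISS  vc=[]
1: 0x6e (blk 6, set 2) → MISS  vc=[]
2: 0x93 (blk 9, set 1) → L1-HIT  vc=[]
3: 0x9f (blk 9, set 1) → L1-HIT  vc=[]
4: 0x9e (blk 9, set 1) → L1-HIT  vc=[]
5: 0x96 (blk 9, set 1) → L1-HIT  vc=[]
6: 0xab (blk 10, set 2) → MISS  vc=[6]
7: 0x97 (blk 9, set 1) → L1-HIT  vc=[6]
8: 0x9b (blk 9, set 1) → L1-HIT  vc=[6]
9: 0x12d (blk 18, set 2) → MISS  vc=[6, 10]
10: 0x9d (blk 9, set 1) → L1-HIT  vc=[6, 10]
11: 0x9d (blk 9, set 1) → L1-HIT  vc=[6, 10]
12: 0x123 (blk 18, set 2) → L1-HIT  vc=[6, 10]
13: 0x1e8 (blk 30, set 2) → MISS  vc=[6, 10, 18]
14: 0xad (blk 10, set 2) → VC-HIT  vc=[6, 30, 18]
15: 0x6e (blk 6, set 2) → VC-HIT  vc=[10, 30, 18]
16: 0xab (blk 10, set 2) → VC-HIT  vc=[6, 30, 18]
17: 0x62 (blk 6, set 2) → VC-HIT  vc=[10, 30, 18]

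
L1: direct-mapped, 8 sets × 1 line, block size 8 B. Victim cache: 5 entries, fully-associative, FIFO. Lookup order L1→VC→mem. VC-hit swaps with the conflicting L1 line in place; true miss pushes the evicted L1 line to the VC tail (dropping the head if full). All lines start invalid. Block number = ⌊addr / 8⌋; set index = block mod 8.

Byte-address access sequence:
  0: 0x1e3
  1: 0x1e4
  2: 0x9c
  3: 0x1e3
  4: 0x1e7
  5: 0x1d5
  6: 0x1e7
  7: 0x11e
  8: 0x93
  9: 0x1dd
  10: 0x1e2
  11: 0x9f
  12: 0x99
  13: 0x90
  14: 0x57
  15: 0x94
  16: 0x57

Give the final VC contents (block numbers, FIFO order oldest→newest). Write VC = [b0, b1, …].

VC = [59, 58, 35, 18]

  [0] addr=0x1e3 blk=60 s=4: MISS | VC []
  [1] addr=0x1e4 blk=60 s=4: L1-HIT | VC []
  [2] addr=0x9c blk=19 s=3: MISS | VC []
  [3] addr=0x1e3 blk=60 s=4: L1-HIT | VC []
  [4] addr=0x1e7 blk=60 s=4: L1-HIT | VC []
  [5] addr=0x1d5 blk=58 s=2: MISS | VC []
  [6] addr=0x1e7 blk=60 s=4: L1-HIT | VC []
  [7] addr=0x11e blk=35 s=3: MISS | VC [19]
  [8] addr=0x93 blk=18 s=2: MISS | VC [19, 58]
  [9] addr=0x1dd blk=59 s=3: MISS | VC [19, 58, 35]
  [10] addr=0x1e2 blk=60 s=4: L1-HIT | VC [19, 58, 35]
  [11] addr=0x9f blk=19 s=3: VC-HIT | VC [59, 58, 35]
  [12] addr=0x99 blk=19 s=3: L1-HIT | VC [59, 58, 35]
  [13] addr=0x90 blk=18 s=2: L1-HIT | VC [59, 58, 35]
  [14] addr=0x57 blk=10 s=2: MISS | VC [59, 58, 35, 18]
  [15] addr=0x94 blk=18 s=2: VC-HIT | VC [59, 58, 35, 10]
  [16] addr=0x57 blk=10 s=2: VC-HIT | VC [59, 58, 35, 18]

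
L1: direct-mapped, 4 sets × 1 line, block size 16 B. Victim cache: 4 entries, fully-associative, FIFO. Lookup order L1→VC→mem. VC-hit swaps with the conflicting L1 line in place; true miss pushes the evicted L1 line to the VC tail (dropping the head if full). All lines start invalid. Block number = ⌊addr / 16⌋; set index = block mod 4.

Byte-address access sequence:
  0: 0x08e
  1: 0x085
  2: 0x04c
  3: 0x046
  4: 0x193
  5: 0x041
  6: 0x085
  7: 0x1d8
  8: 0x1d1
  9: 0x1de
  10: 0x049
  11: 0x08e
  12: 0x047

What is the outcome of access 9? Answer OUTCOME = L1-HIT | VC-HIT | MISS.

OUTCOME = L1-HIT

  [0] addr=0x8e blk=8 s=0: MISS | VC []
  [1] addr=0x85 blk=8 s=0: L1-HIT | VC []
  [2] addr=0x4c blk=4 s=0: MISS | VC [8]
  [3] addr=0x46 blk=4 s=0: L1-HIT | VC [8]
  [4] addr=0x193 blk=25 s=1: MISS | VC [8]
  [5] addr=0x41 blk=4 s=0: L1-HIT | VC [8]
  [6] addr=0x85 blk=8 s=0: VC-HIT | VC [4]
  [7] addr=0x1d8 blk=29 s=1: MISS | VC [4, 25]
  [8] addr=0x1d1 blk=29 s=1: L1-HIT | VC [4, 25]
  [9] addr=0x1de blk=29 s=1: L1-HIT | VC [4, 25]
  [10] addr=0x49 blk=4 s=0: VC-HIT | VC [8, 25]
  [11] addr=0x8e blk=8 s=0: VC-HIT | VC [4, 25]
  [12] addr=0x47 blk=4 s=0: VC-HIT | VC [8, 25]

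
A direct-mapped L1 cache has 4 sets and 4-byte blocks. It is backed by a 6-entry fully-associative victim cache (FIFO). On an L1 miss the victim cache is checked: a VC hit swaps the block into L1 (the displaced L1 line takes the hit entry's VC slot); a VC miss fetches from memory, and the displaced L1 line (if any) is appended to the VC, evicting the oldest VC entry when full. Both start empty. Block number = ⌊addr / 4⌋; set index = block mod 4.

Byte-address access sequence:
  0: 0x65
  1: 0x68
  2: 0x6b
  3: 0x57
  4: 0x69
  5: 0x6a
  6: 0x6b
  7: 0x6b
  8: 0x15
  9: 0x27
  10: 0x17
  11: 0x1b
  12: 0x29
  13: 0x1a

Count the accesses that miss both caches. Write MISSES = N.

  [0] addr=0x65 blk=25 s=1: MISS | VC []
  [1] addr=0x68 blk=26 s=2: MISS | VC []
  [2] addr=0x6b blk=26 s=2: L1-HIT | VC []
  [3] addr=0x57 blk=21 s=1: MISS | VC [25]
  [4] addr=0x69 blk=26 s=2: L1-HIT | VC [25]
  [5] addr=0x6a blk=26 s=2: L1-HIT | VC [25]
  [6] addr=0x6b blk=26 s=2: L1-HIT | VC [25]
  [7] addr=0x6b blk=26 s=2: L1-HIT | VC [25]
  [8] addr=0x15 blk=5 s=1: MISS | VC [25, 21]
  [9] addr=0x27 blk=9 s=1: MISS | VC [25, 21, 5]
  [10] addr=0x17 blk=5 s=1: VC-HIT | VC [25, 21, 9]
  [11] addr=0x1b blk=6 s=2: MISS | VC [25, 21, 9, 26]
  [12] addr=0x29 blk=10 s=2: MISS | VC [25, 21, 9, 26, 6]
  [13] addr=0x1a blk=6 s=2: VC-HIT | VC [25, 21, 9, 26, 10]

MISSES = 7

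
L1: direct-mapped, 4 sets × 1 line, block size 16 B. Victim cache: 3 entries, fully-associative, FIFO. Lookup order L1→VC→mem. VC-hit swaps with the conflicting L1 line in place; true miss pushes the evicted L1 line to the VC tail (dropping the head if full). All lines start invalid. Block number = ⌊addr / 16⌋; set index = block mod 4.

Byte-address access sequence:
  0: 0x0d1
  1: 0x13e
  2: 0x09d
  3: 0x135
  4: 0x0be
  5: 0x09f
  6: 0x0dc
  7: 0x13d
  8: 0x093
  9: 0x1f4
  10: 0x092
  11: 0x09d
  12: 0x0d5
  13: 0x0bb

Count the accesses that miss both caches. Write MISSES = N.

MISSES = 5

  [0] addr=0xd1 blk=13 s=1: MISS | VC []
  [1] addr=0x13e blk=19 s=3: MISS | VC []
  [2] addr=0x9d blk=9 s=1: MISS | VC [13]
  [3] addr=0x135 blk=19 s=3: L1-HIT | VC [13]
  [4] addr=0xbe blk=11 s=3: MISS | VC [13, 19]
  [5] addr=0x9f blk=9 s=1: L1-HIT | VC [13, 19]
  [6] addr=0xdc blk=13 s=1: VC-HIT | VC [9, 19]
  [7] addr=0x13d blk=19 s=3: VC-HIT | VC [9, 11]
  [8] addr=0x93 blk=9 s=1: VC-HIT | VC [13, 11]
  [9] addr=0x1f4 blk=31 s=3: MISS | VC [13, 11, 19]
  [10] addr=0x92 blk=9 s=1: L1-HIT | VC [13, 11, 19]
  [11] addr=0x9d blk=9 s=1: L1-HIT | VC [13, 11, 19]
  [12] addr=0xd5 blk=13 s=1: VC-HIT | VC [9, 11, 19]
  [13] addr=0xbb blk=11 s=3: VC-HIT | VC [9, 31, 19]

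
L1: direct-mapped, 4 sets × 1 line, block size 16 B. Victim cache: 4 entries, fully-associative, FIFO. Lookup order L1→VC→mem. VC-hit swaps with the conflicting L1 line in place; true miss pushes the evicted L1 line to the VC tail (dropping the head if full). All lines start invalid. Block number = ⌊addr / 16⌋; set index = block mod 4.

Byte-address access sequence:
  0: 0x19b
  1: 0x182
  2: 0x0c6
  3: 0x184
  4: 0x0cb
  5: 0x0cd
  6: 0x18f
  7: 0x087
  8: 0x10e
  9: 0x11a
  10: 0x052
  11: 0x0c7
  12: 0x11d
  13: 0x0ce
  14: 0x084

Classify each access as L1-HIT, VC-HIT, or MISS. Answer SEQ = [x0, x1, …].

0: 0x19b (blk 25, set 1) → MISS  vc=[]
1: 0x182 (blk 24, set 0) → MISS  vc=[]
2: 0xc6 (blk 12, set 0) → MISS  vc=[24]
3: 0x184 (blk 24, set 0) → VC-HIT  vc=[12]
4: 0xcb (blk 12, set 0) → VC-HIT  vc=[24]
5: 0xcd (blk 12, set 0) → L1-HIT  vc=[24]
6: 0x18f (blk 24, set 0) → VC-HIT  vc=[12]
7: 0x87 (blk 8, set 0) → MISS  vc=[12, 24]
8: 0x10e (blk 16, set 0) → MISS  vc=[12, 24, 8]
9: 0x11a (blk 17, set 1) → MISS  vc=[12, 24, 8, 25]
10: 0x52 (blk 5, set 1) → MISS  vc=[24, 8, 25, 17]
11: 0xc7 (blk 12, set 0) → MISS  vc=[8, 25, 17, 16]
12: 0x11d (blk 17, set 1) → VC-HIT  vc=[8, 25, 5, 16]
13: 0xce (blk 12, set 0) → L1-HIT  vc=[8, 25, 5, 16]
14: 0x84 (blk 8, set 0) → VC-HIT  vc=[12, 25, 5, 16]

SEQ = [MISS, MISS, MISS, VC-HIT, VC-HIT, L1-HIT, VC-HIT, MISS, MISS, MISS, MISS, MISS, VC-HIT, L1-HIT, VC-HIT]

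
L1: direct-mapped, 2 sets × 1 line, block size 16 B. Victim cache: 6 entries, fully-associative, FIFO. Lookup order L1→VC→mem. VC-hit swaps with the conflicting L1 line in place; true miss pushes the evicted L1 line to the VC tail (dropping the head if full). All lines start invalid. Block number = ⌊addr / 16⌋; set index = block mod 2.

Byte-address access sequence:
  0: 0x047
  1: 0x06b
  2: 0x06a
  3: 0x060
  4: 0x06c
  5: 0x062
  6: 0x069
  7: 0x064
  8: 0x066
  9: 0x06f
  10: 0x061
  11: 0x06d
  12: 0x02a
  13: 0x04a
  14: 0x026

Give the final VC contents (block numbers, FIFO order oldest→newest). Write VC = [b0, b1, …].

  [0] addr=0x47 blk=4 s=0: MISS | VC []
  [1] addr=0x6b blk=6 s=0: MISS | VC [4]
  [2] addr=0x6a blk=6 s=0: L1-HIT | VC [4]
  [3] addr=0x60 blk=6 s=0: L1-HIT | VC [4]
  [4] addr=0x6c blk=6 s=0: L1-HIT | VC [4]
  [5] addr=0x62 blk=6 s=0: L1-HIT | VC [4]
  [6] addr=0x69 blk=6 s=0: L1-HIT | VC [4]
  [7] addr=0x64 blk=6 s=0: L1-HIT | VC [4]
  [8] addr=0x66 blk=6 s=0: L1-HIT | VC [4]
  [9] addr=0x6f blk=6 s=0: L1-HIT | VC [4]
  [10] addr=0x61 blk=6 s=0: L1-HIT | VC [4]
  [11] addr=0x6d blk=6 s=0: L1-HIT | VC [4]
  [12] addr=0x2a blk=2 s=0: MISS | VC [4, 6]
  [13] addr=0x4a blk=4 s=0: VC-HIT | VC [2, 6]
  [14] addr=0x26 blk=2 s=0: VC-HIT | VC [4, 6]

VC = [4, 6]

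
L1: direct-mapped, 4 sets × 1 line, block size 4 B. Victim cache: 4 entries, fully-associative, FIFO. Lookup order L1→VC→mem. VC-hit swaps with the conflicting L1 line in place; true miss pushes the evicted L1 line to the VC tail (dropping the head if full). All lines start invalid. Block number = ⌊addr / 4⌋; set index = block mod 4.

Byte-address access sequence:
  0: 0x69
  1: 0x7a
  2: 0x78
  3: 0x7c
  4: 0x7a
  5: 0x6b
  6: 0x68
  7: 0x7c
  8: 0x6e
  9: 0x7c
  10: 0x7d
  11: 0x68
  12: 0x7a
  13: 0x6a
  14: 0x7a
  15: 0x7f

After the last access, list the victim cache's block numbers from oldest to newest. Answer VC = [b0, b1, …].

  [0] addr=0x69 blk=26 s=2: MISS | VC []
  [1] addr=0x7a blk=30 s=2: MISS | VC [26]
  [2] addr=0x78 blk=30 s=2: L1-HIT | VC [26]
  [3] addr=0x7c blk=31 s=3: MISS | VC [26]
  [4] addr=0x7a blk=30 s=2: L1-HIT | VC [26]
  [5] addr=0x6b blk=26 s=2: VC-HIT | VC [30]
  [6] addr=0x68 blk=26 s=2: L1-HIT | VC [30]
  [7] addr=0x7c blk=31 s=3: L1-HIT | VC [30]
  [8] addr=0x6e blk=27 s=3: MISS | VC [30, 31]
  [9] addr=0x7c blk=31 s=3: VC-HIT | VC [30, 27]
  [10] addr=0x7d blk=31 s=3: L1-HIT | VC [30, 27]
  [11] addr=0x68 blk=26 s=2: L1-HIT | VC [30, 27]
  [12] addr=0x7a blk=30 s=2: VC-HIT | VC [26, 27]
  [13] addr=0x6a blk=26 s=2: VC-HIT | VC [30, 27]
  [14] addr=0x7a blk=30 s=2: VC-HIT | VC [26, 27]
  [15] addr=0x7f blk=31 s=3: L1-HIT | VC [26, 27]

VC = [26, 27]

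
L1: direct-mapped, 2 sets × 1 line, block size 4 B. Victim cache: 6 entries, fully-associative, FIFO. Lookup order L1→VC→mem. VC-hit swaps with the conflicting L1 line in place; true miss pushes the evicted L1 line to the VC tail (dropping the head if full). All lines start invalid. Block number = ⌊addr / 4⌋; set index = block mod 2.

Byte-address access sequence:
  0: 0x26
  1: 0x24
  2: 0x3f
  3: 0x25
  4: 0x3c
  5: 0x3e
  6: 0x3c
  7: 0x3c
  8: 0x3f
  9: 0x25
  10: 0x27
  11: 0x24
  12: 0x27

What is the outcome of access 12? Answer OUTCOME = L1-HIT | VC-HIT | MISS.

OUTCOME = L1-HIT

0: 0x26 (blk 9, set 1) → MISS  vc=[]
1: 0x24 (blk 9, set 1) → L1-HIT  vc=[]
2: 0x3f (blk 15, set 1) → MISS  vc=[9]
3: 0x25 (blk 9, set 1) → VC-HIT  vc=[15]
4: 0x3c (blk 15, set 1) → VC-HIT  vc=[9]
5: 0x3e (blk 15, set 1) → L1-HIT  vc=[9]
6: 0x3c (blk 15, set 1) → L1-HIT  vc=[9]
7: 0x3c (blk 15, set 1) → L1-HIT  vc=[9]
8: 0x3f (blk 15, set 1) → L1-HIT  vc=[9]
9: 0x25 (blk 9, set 1) → VC-HIT  vc=[15]
10: 0x27 (blk 9, set 1) → L1-HIT  vc=[15]
11: 0x24 (blk 9, set 1) → L1-HIT  vc=[15]
12: 0x27 (blk 9, set 1) → L1-HIT  vc=[15]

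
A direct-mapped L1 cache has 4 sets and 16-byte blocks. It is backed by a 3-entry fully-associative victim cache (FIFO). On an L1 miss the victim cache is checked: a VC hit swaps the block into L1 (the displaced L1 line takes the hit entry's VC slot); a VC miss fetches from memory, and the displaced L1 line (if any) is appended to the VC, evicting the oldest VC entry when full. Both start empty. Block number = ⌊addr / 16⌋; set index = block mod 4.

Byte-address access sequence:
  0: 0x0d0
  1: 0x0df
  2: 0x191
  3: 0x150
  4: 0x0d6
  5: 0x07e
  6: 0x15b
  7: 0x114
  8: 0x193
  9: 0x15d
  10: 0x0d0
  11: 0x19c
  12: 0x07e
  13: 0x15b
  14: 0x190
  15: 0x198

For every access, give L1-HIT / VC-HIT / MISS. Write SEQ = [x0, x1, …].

0: 0xd0 (blk 13, set 1) → MISS  vc=[]
1: 0xdf (blk 13, set 1) → L1-HIT  vc=[]
2: 0x191 (blk 25, set 1) → MISS  vc=[13]
3: 0x150 (blk 21, set 1) → MISS  vc=[13, 25]
4: 0xd6 (blk 13, set 1) → VC-HIT  vc=[21, 25]
5: 0x7e (blk 7, set 3) → MISS  vc=[21, 25]
6: 0x15b (blk 21, set 1) → VC-HIT  vc=[13, 25]
7: 0x114 (blk 17, set 1) → MISS  vc=[13, 25, 21]
8: 0x193 (blk 25, set 1) → VC-HIT  vc=[13, 17, 21]
9: 0x15d (blk 21, set 1) → VC-HIT  vc=[13, 17, 25]
10: 0xd0 (blk 13, set 1) → VC-HIT  vc=[21, 17, 25]
11: 0x19c (blk 25, set 1) → VC-HIT  vc=[21, 17, 13]
12: 0x7e (blk 7, set 3) → L1-HIT  vc=[21, 17, 13]
13: 0x15b (blk 21, set 1) → VC-HIT  vc=[25, 17, 13]
14: 0x190 (blk 25, set 1) → VC-HIT  vc=[21, 17, 13]
15: 0x198 (blk 25, set 1) → L1-HIT  vc=[21, 17, 13]

SEQ = [MISS, L1-HIT, MISS, MISS, VC-HIT, MISS, VC-HIT, MISS, VC-HIT, VC-HIT, VC-HIT, VC-HIT, L1-HIT, VC-HIT, VC-HIT, L1-HIT]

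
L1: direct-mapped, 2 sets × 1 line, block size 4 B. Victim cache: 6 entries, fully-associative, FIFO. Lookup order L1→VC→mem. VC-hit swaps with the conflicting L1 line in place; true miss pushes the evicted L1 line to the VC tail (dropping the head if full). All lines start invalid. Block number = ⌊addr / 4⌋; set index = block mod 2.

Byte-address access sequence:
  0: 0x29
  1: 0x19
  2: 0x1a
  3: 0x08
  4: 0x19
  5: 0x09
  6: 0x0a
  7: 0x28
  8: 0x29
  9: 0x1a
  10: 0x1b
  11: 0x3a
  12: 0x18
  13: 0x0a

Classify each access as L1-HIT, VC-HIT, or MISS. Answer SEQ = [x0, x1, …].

SEQ = [MISS, MISS, L1-HIT, MISS, VC-HIT, VC-HIT, L1-HIT, VC-HIT, L1-HIT, VC-HIT, L1-HIT, MISS, VC-HIT, VC-HIT]

  [0] addr=0x29 blk=10 s=0: MISS | VC []
  [1] addr=0x19 blk=6 s=0: MISS | VC [10]
  [2] addr=0x1a blk=6 s=0: L1-HIT | VC [10]
  [3] addr=0x8 blk=2 s=0: MISS | VC [10, 6]
  [4] addr=0x19 blk=6 s=0: VC-HIT | VC [10, 2]
  [5] addr=0x9 blk=2 s=0: VC-HIT | VC [10, 6]
  [6] addr=0xa blk=2 s=0: L1-HIT | VC [10, 6]
  [7] addr=0x28 blk=10 s=0: VC-HIT | VC [2, 6]
  [8] addr=0x29 blk=10 s=0: L1-HIT | VC [2, 6]
  [9] addr=0x1a blk=6 s=0: VC-HIT | VC [2, 10]
  [10] addr=0x1b blk=6 s=0: L1-HIT | VC [2, 10]
  [11] addr=0x3a blk=14 s=0: MISS | VC [2, 10, 6]
  [12] addr=0x18 blk=6 s=0: VC-HIT | VC [2, 10, 14]
  [13] addr=0xa blk=2 s=0: VC-HIT | VC [6, 10, 14]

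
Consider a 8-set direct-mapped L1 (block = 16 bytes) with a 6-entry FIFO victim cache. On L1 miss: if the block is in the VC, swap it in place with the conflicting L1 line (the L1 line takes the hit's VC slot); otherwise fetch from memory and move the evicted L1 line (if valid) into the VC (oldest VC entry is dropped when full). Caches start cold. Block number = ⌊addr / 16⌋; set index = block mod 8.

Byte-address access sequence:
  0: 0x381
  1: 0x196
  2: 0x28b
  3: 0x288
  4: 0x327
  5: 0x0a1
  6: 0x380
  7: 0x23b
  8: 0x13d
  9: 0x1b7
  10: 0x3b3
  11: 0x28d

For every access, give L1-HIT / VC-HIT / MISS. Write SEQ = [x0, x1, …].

  [0] addr=0x381 blk=56 s=0: MISS | VC []
  [1] addr=0x196 blk=25 s=1: MISS | VC []
  [2] addr=0x28b blk=40 s=0: MISS | VC [56]
  [3] addr=0x288 blk=40 s=0: L1-HIT | VC [56]
  [4] addr=0x327 blk=50 s=2: MISS | VC [56]
  [5] addr=0xa1 blk=10 s=2: MISS | VC [56, 50]
  [6] addr=0x380 blk=56 s=0: VC-HIT | VC [40, 50]
  [7] addr=0x23b blk=35 s=3: MISS | VC [40, 50]
  [8] addr=0x13d blk=19 s=3: MISS | VC [40, 50, 35]
  [9] addr=0x1b7 blk=27 s=3: MISS | VC [40, 50, 35, 19]
  [10] addr=0x3b3 blk=59 s=3: MISS | VC [40, 50, 35, 19, 27]
  [11] addr=0x28d blk=40 s=0: VC-HIT | VC [56, 50, 35, 19, 27]

SEQ = [MISS, MISS, MISS, L1-HIT, MISS, MISS, VC-HIT, MISS, MISS, MISS, MISS, VC-HIT]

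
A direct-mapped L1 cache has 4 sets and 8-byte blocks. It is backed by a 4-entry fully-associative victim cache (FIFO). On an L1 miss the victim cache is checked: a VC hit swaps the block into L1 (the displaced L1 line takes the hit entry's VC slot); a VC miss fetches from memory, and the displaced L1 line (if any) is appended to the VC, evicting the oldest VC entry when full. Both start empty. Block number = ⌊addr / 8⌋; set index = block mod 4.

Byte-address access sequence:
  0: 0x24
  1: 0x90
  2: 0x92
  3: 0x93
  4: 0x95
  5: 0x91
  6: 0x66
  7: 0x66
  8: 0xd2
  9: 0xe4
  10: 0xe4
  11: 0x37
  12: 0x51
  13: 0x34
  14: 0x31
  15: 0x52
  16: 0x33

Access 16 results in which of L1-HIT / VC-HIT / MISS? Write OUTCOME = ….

#0 0x24→b4/s0 MISS; vc=[]
#1 0x90→b18/s2 MISS; vc=[]
#2 0x92→b18/s2 L1-HIT; vc=[]
#3 0x93→b18/s2 L1-HIT; vc=[]
#4 0x95→b18/s2 L1-HIT; vc=[]
#5 0x91→b18/s2 L1-HIT; vc=[]
#6 0x66→b12/s0 MISS; vc=[4]
#7 0x66→b12/s0 L1-HIT; vc=[4]
#8 0xd2→b26/s2 MISS; vc=[4,18]
#9 0xe4→b28/s0 MISS; vc=[4,18,12]
#10 0xe4→b28/s0 L1-HIT; vc=[4,18,12]
#11 0x37→b6/s2 MISS; vc=[4,18,12,26]
#12 0x51→b10/s2 MISS; vc=[18,12,26,6]
#13 0x34→b6/s2 VC-HIT; vc=[18,12,26,10]
#14 0x31→b6/s2 L1-HIT; vc=[18,12,26,10]
#15 0x52→b10/s2 VC-HIT; vc=[18,12,26,6]
#16 0x33→b6/s2 VC-HIT; vc=[18,12,26,10]

OUTCOME = VC-HIT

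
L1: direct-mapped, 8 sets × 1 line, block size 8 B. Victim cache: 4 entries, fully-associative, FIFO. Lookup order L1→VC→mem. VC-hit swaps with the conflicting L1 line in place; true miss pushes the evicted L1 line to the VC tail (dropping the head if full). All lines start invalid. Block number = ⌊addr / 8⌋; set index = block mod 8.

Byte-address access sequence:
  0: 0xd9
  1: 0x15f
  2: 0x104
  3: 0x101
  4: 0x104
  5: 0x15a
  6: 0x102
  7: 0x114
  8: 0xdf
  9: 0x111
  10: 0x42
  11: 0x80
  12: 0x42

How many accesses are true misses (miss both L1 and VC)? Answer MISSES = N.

MISSES = 6

0: 0xd9 (blk 27, set 3) → MISS  vc=[]
1: 0x15f (blk 43, set 3) → MISS  vc=[27]
2: 0x104 (blk 32, set 0) → MISS  vc=[27]
3: 0x101 (blk 32, set 0) → L1-HIT  vc=[27]
4: 0x104 (blk 32, set 0) → L1-HIT  vc=[27]
5: 0x15a (blk 43, set 3) → L1-HIT  vc=[27]
6: 0x102 (blk 32, set 0) → L1-HIT  vc=[27]
7: 0x114 (blk 34, set 2) → MISS  vc=[27]
8: 0xdf (blk 27, set 3) → VC-HIT  vc=[43]
9: 0x111 (blk 34, set 2) → L1-HIT  vc=[43]
10: 0x42 (blk 8, set 0) → MISS  vc=[43, 32]
11: 0x80 (blk 16, set 0) → MISS  vc=[43, 32, 8]
12: 0x42 (blk 8, set 0) → VC-HIT  vc=[43, 32, 16]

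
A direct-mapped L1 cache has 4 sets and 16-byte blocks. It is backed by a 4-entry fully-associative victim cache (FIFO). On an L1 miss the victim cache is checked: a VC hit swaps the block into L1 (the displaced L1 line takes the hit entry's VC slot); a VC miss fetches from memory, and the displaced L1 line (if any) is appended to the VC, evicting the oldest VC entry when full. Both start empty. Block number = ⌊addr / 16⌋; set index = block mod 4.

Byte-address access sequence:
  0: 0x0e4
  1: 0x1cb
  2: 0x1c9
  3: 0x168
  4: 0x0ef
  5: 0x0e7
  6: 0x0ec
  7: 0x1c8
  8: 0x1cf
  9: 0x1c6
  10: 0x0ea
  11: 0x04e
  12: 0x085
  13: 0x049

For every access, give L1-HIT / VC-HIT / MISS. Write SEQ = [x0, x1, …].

SEQ = [MISS, MISS, L1-HIT, MISS, VC-HIT, L1-HIT, L1-HIT, L1-HIT, L1-HIT, L1-HIT, L1-HIT, MISS, MISS, VC-HIT]

  [0] addr=0xe4 blk=14 s=2: MISS | VC []
  [1] addr=0x1cb blk=28 s=0: MISS | VC []
  [2] addr=0x1c9 blk=28 s=0: L1-HIT | VC []
  [3] addr=0x168 blk=22 s=2: MISS | VC [14]
  [4] addr=0xef blk=14 s=2: VC-HIT | VC [22]
  [5] addr=0xe7 blk=14 s=2: L1-HIT | VC [22]
  [6] addr=0xec blk=14 s=2: L1-HIT | VC [22]
  [7] addr=0x1c8 blk=28 s=0: L1-HIT | VC [22]
  [8] addr=0x1cf blk=28 s=0: L1-HIT | VC [22]
  [9] addr=0x1c6 blk=28 s=0: L1-HIT | VC [22]
  [10] addr=0xea blk=14 s=2: L1-HIT | VC [22]
  [11] addr=0x4e blk=4 s=0: MISS | VC [22, 28]
  [12] addr=0x85 blk=8 s=0: MISS | VC [22, 28, 4]
  [13] addr=0x49 blk=4 s=0: VC-HIT | VC [22, 28, 8]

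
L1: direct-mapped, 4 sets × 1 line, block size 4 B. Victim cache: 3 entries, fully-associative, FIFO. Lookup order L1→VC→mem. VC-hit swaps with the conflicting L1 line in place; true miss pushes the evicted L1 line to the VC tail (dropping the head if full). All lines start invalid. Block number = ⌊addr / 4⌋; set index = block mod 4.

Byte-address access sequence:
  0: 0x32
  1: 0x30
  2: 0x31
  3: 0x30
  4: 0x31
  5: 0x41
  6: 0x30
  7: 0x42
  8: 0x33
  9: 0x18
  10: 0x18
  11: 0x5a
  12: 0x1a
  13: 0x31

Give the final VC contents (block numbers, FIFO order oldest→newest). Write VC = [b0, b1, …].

VC = [16, 22]

#0 0x32→b12/s0 MISS; vc=[]
#1 0x30→b12/s0 L1-HIT; vc=[]
#2 0x31→b12/s0 L1-HIT; vc=[]
#3 0x30→b12/s0 L1-HIT; vc=[]
#4 0x31→b12/s0 L1-HIT; vc=[]
#5 0x41→b16/s0 MISS; vc=[12]
#6 0x30→b12/s0 VC-HIT; vc=[16]
#7 0x42→b16/s0 VC-HIT; vc=[12]
#8 0x33→b12/s0 VC-HIT; vc=[16]
#9 0x18→b6/s2 MISS; vc=[16]
#10 0x18→b6/s2 L1-HIT; vc=[16]
#11 0x5a→b22/s2 MISS; vc=[16,6]
#12 0x1a→b6/s2 VC-HIT; vc=[16,22]
#13 0x31→b12/s0 L1-HIT; vc=[16,22]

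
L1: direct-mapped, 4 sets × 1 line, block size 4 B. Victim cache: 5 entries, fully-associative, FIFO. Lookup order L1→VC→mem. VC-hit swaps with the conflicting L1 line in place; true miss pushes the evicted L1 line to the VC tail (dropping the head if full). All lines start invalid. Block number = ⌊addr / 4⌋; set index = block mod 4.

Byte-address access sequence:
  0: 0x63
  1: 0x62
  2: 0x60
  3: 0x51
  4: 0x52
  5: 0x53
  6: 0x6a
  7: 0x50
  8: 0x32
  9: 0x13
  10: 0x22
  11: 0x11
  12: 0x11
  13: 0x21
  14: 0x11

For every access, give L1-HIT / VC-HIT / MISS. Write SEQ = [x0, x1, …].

#0 0x63→b24/s0 MISS; vc=[]
#1 0x62→b24/s0 L1-HIT; vc=[]
#2 0x60→b24/s0 L1-HIT; vc=[]
#3 0x51→b20/s0 MISS; vc=[24]
#4 0x52→b20/s0 L1-HIT; vc=[24]
#5 0x53→b20/s0 L1-HIT; vc=[24]
#6 0x6a→b26/s2 MISS; vc=[24]
#7 0x50→b20/s0 L1-HIT; vc=[24]
#8 0x32→b12/s0 MISS; vc=[24,20]
#9 0x13→b4/s0 MISS; vc=[24,20,12]
#10 0x22→b8/s0 MISS; vc=[24,20,12,4]
#11 0x11→b4/s0 VC-HIT; vc=[24,20,12,8]
#12 0x11→b4/s0 L1-HIT; vc=[24,20,12,8]
#13 0x21→b8/s0 VC-HIT; vc=[24,20,12,4]
#14 0x11→b4/s0 VC-HIT; vc=[24,20,12,8]

SEQ = [MISS, L1-HIT, L1-HIT, MISS, L1-HIT, L1-HIT, MISS, L1-HIT, MISS, MISS, MISS, VC-HIT, L1-HIT, VC-HIT, VC-HIT]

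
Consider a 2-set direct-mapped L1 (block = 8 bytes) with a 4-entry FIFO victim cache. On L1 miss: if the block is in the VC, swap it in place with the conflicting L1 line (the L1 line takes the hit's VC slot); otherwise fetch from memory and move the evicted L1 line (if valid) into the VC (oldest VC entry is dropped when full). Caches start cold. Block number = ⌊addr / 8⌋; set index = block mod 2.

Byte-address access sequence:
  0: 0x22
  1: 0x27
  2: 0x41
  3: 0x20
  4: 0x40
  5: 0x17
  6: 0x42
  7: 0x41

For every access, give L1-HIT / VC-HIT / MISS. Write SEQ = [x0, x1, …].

SEQ = [MISS, L1-HIT, MISS, VC-HIT, VC-HIT, MISS, VC-HIT, L1-HIT]

  [0] addr=0x22 blk=4 s=0: MISS | VC []
  [1] addr=0x27 blk=4 s=0: L1-HIT | VC []
  [2] addr=0x41 blk=8 s=0: MISS | VC [4]
  [3] addr=0x20 blk=4 s=0: VC-HIT | VC [8]
  [4] addr=0x40 blk=8 s=0: VC-HIT | VC [4]
  [5] addr=0x17 blk=2 s=0: MISS | VC [4, 8]
  [6] addr=0x42 blk=8 s=0: VC-HIT | VC [4, 2]
  [7] addr=0x41 blk=8 s=0: L1-HIT | VC [4, 2]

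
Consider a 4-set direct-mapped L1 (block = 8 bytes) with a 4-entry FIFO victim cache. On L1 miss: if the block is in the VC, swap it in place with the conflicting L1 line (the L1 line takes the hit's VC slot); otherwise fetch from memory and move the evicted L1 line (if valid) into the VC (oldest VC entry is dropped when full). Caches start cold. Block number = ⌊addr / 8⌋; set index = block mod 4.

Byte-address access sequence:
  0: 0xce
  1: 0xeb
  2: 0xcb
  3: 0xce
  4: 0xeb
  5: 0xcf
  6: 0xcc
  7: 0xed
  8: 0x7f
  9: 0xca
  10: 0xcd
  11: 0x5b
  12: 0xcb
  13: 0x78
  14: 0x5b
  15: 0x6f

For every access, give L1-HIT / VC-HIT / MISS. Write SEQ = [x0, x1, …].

SEQ = [MISS, MISS, VC-HIT, L1-HIT, VC-HIT, VC-HIT, L1-HIT, VC-HIT, MISS, VC-HIT, L1-HIT, MISS, L1-HIT, VC-HIT, VC-HIT, MISS]

#0 0xce→b25/s1 MISS; vc=[]
#1 0xeb→b29/s1 MISS; vc=[25]
#2 0xcb→b25/s1 VC-HIT; vc=[29]
#3 0xce→b25/s1 L1-HIT; vc=[29]
#4 0xeb→b29/s1 VC-HIT; vc=[25]
#5 0xcf→b25/s1 VC-HIT; vc=[29]
#6 0xcc→b25/s1 L1-HIT; vc=[29]
#7 0xed→b29/s1 VC-HIT; vc=[25]
#8 0x7f→b15/s3 MISS; vc=[25]
#9 0xca→b25/s1 VC-HIT; vc=[29]
#10 0xcd→b25/s1 L1-HIT; vc=[29]
#11 0x5b→b11/s3 MISS; vc=[29,15]
#12 0xcb→b25/s1 L1-HIT; vc=[29,15]
#13 0x78→b15/s3 VC-HIT; vc=[29,11]
#14 0x5b→b11/s3 VC-HIT; vc=[29,15]
#15 0x6f→b13/s1 MISS; vc=[29,15,25]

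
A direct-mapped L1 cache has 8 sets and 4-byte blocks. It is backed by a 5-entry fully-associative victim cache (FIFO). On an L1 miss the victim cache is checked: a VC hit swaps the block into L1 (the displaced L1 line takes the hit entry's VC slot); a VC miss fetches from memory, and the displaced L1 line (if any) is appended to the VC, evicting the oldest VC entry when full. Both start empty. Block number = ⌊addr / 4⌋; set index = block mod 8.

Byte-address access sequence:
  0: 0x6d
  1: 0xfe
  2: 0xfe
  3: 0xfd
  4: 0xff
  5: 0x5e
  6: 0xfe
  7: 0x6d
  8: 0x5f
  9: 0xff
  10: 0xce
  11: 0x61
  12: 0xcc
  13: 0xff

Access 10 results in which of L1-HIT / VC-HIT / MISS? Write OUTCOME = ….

OUTCOME = MISS

#0 0x6d→b27/s3 MISS; vc=[]
#1 0xfe→b63/s7 MISS; vc=[]
#2 0xfe→b63/s7 L1-HIT; vc=[]
#3 0xfd→b63/s7 L1-HIT; vc=[]
#4 0xff→b63/s7 L1-HIT; vc=[]
#5 0x5e→b23/s7 MISS; vc=[63]
#6 0xfe→b63/s7 VC-HIT; vc=[23]
#7 0x6d→b27/s3 L1-HIT; vc=[23]
#8 0x5f→b23/s7 VC-HIT; vc=[63]
#9 0xff→b63/s7 VC-HIT; vc=[23]
#10 0xce→b51/s3 MISS; vc=[23,27]
#11 0x61→b24/s0 MISS; vc=[23,27]
#12 0xcc→b51/s3 L1-HIT; vc=[23,27]
#13 0xff→b63/s7 L1-HIT; vc=[23,27]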